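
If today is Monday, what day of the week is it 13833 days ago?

Sunday

13833 mod 7 = 1 (since 1976·7 = 13832).
Monday − 1 day → Sunday.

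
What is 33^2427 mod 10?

Powers of 3 mod 10 repeat with period 4: 3, 9, 7, 1.
2427 leaves remainder 3 on division by 4, so 33^2427 ends in 7.

7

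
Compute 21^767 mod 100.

41

Square-and-reduce mod 100: 21^1≡21, 21^2≡41, 21^4≡81, 21^8≡61, 21^16≡21, 21^32≡41, 21^64≡81, 21^128≡61, 21^256≡21, 21^512≡41.
Since 767 = 1 + 2 + 4 + 8 + 16 + 32 + 64 + 128 + 512 in binary, 21^767 ≡ 21·41·81·61·21·41·81·61·41 ≡ 41 (mod 100).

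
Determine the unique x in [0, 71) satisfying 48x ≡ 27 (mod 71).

48⁻¹ ≡ 37 (mod 71) because 48·37 = 1776 = 25·71 + 1.
Multiplying both sides by 37: x ≡ 37·27 = 999 ≡ 5 (mod 71).
Check: 48·5 = 240 = 3·71 + 27.

5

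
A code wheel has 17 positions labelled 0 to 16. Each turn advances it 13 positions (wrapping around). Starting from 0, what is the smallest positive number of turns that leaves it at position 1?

17 = 1·13 + 4
13 = 3·4 + 1
4 = 4·1 + 0
Back-substituting gives 13·4 ≡ 1 (mod 17).

4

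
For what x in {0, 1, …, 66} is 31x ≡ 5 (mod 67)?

65

31⁻¹ ≡ 13 (mod 67) because 31·13 = 403 = 6·67 + 1.
Multiplying both sides by 13: x ≡ 13·5 = 65 ≡ 65 (mod 67).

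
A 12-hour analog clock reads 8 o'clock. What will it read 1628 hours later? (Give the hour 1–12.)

4

Dividing 1628 by 12 gives quotient 135 and remainder 8.
8 + 8 → 4 on a 12-hour dial.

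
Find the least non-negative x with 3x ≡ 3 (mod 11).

1

The inverse of 3 mod 11 is 4 (since 3·4 = 12 ≡ 1).
So x ≡ 4·3 = 12 ≡ 1 (mod 11).
Check: 3·1 = 3 = 0·11 + 3.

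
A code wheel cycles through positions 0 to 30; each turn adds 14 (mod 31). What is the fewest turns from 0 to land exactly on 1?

31 = 2·14 + 3
14 = 4·3 + 2
3 = 1·2 + 1
2 = 2·1 + 0
Back-substituting gives 14·20 ≡ 1 (mod 31).

20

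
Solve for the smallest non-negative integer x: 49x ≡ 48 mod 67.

42

The inverse of 49 mod 67 is 26 (since 49·26 = 1274 ≡ 1).
Multiplying both sides by 26: x ≡ 26·48 = 1248 ≡ 42 (mod 67).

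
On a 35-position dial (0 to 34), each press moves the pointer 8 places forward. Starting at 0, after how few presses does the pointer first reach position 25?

25

The inverse of 8 mod 35 is 22 (since 8·22 = 176 ≡ 1).
So x ≡ 22·25 = 550 ≡ 25 (mod 35).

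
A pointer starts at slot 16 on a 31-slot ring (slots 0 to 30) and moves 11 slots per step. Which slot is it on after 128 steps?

29

128·11 = 1408.
Dividing 1408 by 31 gives quotient 45 and remainder 13.
(16 + 13) mod 31 = 29.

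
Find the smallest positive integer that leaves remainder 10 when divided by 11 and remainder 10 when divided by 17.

x ≡ 10 (mod 11) gives x ∈ {10}.
The first of these with x mod 17 = 10 is 10.

10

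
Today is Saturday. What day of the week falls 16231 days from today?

Thursday

16231 mod 7 = 5 (since 2318·7 = 16226).
Saturday + 5 days → Thursday.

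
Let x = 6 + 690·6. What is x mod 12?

6

690·6 = 4140.
Dividing 4140 by 12 gives quotient 345 and remainder 0.
(6 + 0) mod 12 = 6.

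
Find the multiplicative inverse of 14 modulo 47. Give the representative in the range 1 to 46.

37

14·37 = 518 = 11·47 + 1, so 14⁻¹ ≡ 37 (mod 47).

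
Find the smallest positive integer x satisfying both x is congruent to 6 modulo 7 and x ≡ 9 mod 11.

x ≡ 6 (mod 7) gives x ∈ {6, 13, 20}.
The first of these with x mod 11 = 9 is 20.

20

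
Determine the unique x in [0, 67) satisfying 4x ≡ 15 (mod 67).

54

The inverse of 4 mod 67 is 17 (since 4·17 = 68 ≡ 1).
Multiplying both sides by 17: x ≡ 17·15 = 255 ≡ 54 (mod 67).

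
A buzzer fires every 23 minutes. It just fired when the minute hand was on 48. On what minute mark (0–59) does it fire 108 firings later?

12

108·23 = 2484.
Dividing 2484 by 60 gives quotient 41 and remainder 24.
(48 + 24) mod 60 = 12.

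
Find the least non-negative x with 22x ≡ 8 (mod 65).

24

22⁻¹ ≡ 3 (mod 65) because 22·3 = 66 = 1·65 + 1.
Multiplying both sides by 3: x ≡ 3·8 = 24 ≡ 24 (mod 65).
Check: 22·24 = 528 = 8·65 + 8.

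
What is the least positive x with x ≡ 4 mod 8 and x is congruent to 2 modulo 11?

68

Since 11·3 ≡ 1 (mod 8), take x = 2 + 11·((4−2)·3 mod 8) = 2 + 11·6 = 68.
Check: 68 mod 8 = 4, 68 mod 11 = 2.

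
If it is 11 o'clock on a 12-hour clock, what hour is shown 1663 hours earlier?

4

1663 mod 12 = 7 (since 138·12 = 1656).
11 − 7 → 4 on a 12-hour dial.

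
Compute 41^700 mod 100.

By repeated squaring mod 100: 41^1≡41, 41^2≡81, 41^4≡61, 41^8≡21, 41^16≡41, 41^32≡81, 41^64≡61, 41^128≡21, 41^256≡41, 41^512≡81.
Since 700 = 4 + 8 + 16 + 32 + 128 + 512 in binary, 41^700 ≡ 61·21·41·81·21·81 ≡ 1 (mod 100).

1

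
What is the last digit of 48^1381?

Last digits of 8^n: 8, 4, 2, 6 (period 4).
1381 mod 4 = 1, so the last digit matches 8^1 = 8.

8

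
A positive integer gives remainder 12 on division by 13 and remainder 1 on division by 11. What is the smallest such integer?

x ≡ 1 (mod 11) gives x ∈ {1, 12}.
The first of these with x mod 13 = 12 is 12.

12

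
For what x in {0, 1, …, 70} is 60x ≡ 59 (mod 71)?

60⁻¹ ≡ 58 (mod 71) because 60·58 = 3480 = 49·71 + 1.
Multiplying both sides by 58: x ≡ 58·59 = 3422 ≡ 14 (mod 71).

14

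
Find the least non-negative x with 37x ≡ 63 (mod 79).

38

The inverse of 37 mod 79 is 47 (since 37·47 = 1739 ≡ 1).
Multiplying both sides by 47: x ≡ 47·63 = 2961 ≡ 38 (mod 79).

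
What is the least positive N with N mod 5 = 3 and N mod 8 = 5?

x ≡ 3 (mod 5) gives x ∈ {3, 8, 13}.
The first of these with x mod 8 = 5 is 13.

13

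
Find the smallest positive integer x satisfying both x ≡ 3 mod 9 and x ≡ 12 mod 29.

12

x ≡ 3 (mod 9) gives x ∈ {3, 12}.
The first of these with x mod 29 = 12 is 12.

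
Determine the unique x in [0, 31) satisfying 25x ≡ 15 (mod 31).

25⁻¹ ≡ 5 (mod 31) because 25·5 = 125 = 4·31 + 1.
Multiplying both sides by 5: x ≡ 5·15 = 75 ≡ 13 (mod 31).

13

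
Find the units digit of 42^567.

8

Last digits of 2^n: 2, 4, 8, 6 (period 4).
567 mod 4 = 3, so the last digit matches 2^3 = 8.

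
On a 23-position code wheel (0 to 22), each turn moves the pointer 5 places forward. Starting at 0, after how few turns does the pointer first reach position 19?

The inverse of 5 mod 23 is 14 (since 5·14 = 70 ≡ 1).
So x ≡ 14·19 = 266 ≡ 13 (mod 23).

13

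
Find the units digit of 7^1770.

Last digits of 7^n: 7, 9, 3, 1 (period 4).
1770 mod 4 = 2, so the last digit matches 7^2 = 9.

9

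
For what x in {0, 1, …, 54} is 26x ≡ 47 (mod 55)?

26⁻¹ ≡ 36 (mod 55) because 26·36 = 936 = 17·55 + 1.
Multiplying both sides by 36: x ≡ 36·47 = 1692 ≡ 42 (mod 55).
Check: 26·42 = 1092 = 19·55 + 47.

42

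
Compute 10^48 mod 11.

Square-and-reduce mod 11: 10^1≡10, 10^2≡1, 10^4≡1, 10^8≡1, 10^16≡1, 10^32≡1.
Since 48 = 16 + 32 in binary, 10^48 ≡ 1·1 ≡ 1 (mod 11).

1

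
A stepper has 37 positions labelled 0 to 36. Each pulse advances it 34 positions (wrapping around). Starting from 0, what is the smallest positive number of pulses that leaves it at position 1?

37 = 1·34 + 3
34 = 11·3 + 1
3 = 3·1 + 0
Back-substituting gives 34·12 ≡ 1 (mod 37).

12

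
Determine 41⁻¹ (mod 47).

41·39 = 1599 = 34·47 + 1, so 41⁻¹ ≡ 39 (mod 47).

39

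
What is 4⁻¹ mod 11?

3

4·3 = 12 = 1·11 + 1, so 4⁻¹ ≡ 3 (mod 11).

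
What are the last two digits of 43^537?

By repeated squaring mod 100: 43^1≡43, 43^2≡49, 43^4≡1, 43^8≡1, 43^16≡1, 43^32≡1, 43^64≡1, 43^128≡1, 43^256≡1, 43^512≡1.
537 = 1 + 8 + 16 + 512, so 43^537 ≡ 43·1·1·1 ≡ 43 (mod 100).

43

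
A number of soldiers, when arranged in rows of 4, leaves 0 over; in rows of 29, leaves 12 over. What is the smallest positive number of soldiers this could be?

Since 29·1 ≡ 1 (mod 4), take x = 12 + 29·((0−12)·1 mod 4) = 12 + 29·0 = 12.
Check: 12 mod 4 = 0, 12 mod 29 = 12.

12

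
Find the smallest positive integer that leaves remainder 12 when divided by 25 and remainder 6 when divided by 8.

62

Since 8·22 ≡ 1 (mod 25), take x = 6 + 8·((12−6)·22 mod 25) = 6 + 8·7 = 62.
Check: 62 mod 25 = 12, 62 mod 8 = 6.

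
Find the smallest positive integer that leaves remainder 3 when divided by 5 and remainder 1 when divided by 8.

33

x ≡ 3 (mod 5) gives x ∈ {3, 8, 13, 18, 23, 28, 33}.
The first of these with x mod 8 = 1 is 33.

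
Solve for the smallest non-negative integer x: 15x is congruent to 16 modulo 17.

15⁻¹ ≡ 8 (mod 17) because 15·8 = 120 = 7·17 + 1.
Multiplying both sides by 8: x ≡ 8·16 = 128 ≡ 9 (mod 17).
Check: 15·9 = 135 = 7·17 + 16.

9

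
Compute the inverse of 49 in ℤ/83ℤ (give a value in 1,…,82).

61

49·61 = 2989 = 36·83 + 1, so 49⁻¹ ≡ 61 (mod 83).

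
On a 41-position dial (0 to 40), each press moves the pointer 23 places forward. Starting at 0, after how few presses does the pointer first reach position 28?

The inverse of 23 mod 41 is 25 (since 23·25 = 575 ≡ 1).
Multiplying both sides by 25: x ≡ 25·28 = 700 ≡ 3 (mod 41).
Check: 23·3 = 69 = 1·41 + 28.

3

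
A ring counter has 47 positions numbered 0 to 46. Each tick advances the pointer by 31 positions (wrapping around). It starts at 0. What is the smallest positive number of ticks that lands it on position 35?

The inverse of 31 mod 47 is 44 (since 31·44 = 1364 ≡ 1).
Multiplying both sides by 44: x ≡ 44·35 = 1540 ≡ 36 (mod 47).
Check: 31·36 = 1116 = 23·47 + 35.

36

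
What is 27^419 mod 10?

Powers of 7 mod 10 repeat with period 4: 7, 9, 3, 1.
419 mod 4 = 3, so the last digit matches 7^3 = 3.

3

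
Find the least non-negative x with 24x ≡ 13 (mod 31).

7

The inverse of 24 mod 31 is 22 (since 24·22 = 528 ≡ 1).
Multiplying both sides by 22: x ≡ 22·13 = 286 ≡ 7 (mod 31).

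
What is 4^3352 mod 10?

Last digits of 4^n: 4, 6 (period 2).
3352 leaves remainder 0 on division by 2, so 4^3352 ends in 6.

6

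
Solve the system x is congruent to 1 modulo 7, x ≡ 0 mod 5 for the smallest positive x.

x ≡ 0 (mod 5) gives x ∈ {0, 5, 10, 15}.
The first of these with x mod 7 = 1 is 15.

15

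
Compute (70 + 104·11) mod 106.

104·11 = 1144.
1144 = 10·106 + 84, so 1144 mod 106 = 84.
(70 + 84) mod 106 = 48.

48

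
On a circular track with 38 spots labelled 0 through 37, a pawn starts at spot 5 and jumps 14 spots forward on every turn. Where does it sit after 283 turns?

283·14 = 3962.
3962 = 104·38 + 10, so 3962 mod 38 = 10.
(5 + 10) mod 38 = 15.

15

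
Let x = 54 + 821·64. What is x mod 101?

78

821·64 = 52544.
52544 − 520·101 = 24, so 52544 ≡ 24 (mod 101).
(54 + 24) mod 101 = 78.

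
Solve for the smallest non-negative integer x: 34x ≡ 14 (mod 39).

5

34⁻¹ ≡ 31 (mod 39) because 34·31 = 1054 = 27·39 + 1.
So x ≡ 31·14 = 434 ≡ 5 (mod 39).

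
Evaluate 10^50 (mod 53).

By repeated squaring mod 53: 10^1≡10, 10^2≡47, 10^4≡36, 10^8≡24, 10^16≡46, 10^32≡49.
50 = 2 + 16 + 32, so 10^50 ≡ 47·46·49 ≡ 44 (mod 53).

44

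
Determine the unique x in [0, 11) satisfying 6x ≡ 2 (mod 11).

4

6⁻¹ ≡ 2 (mod 11) because 6·2 = 12 = 1·11 + 1.
So x ≡ 2·2 = 4 ≡ 4 (mod 11).
Check: 6·4 = 24 = 2·11 + 2.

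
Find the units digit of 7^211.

3

Powers of 7 mod 10 repeat with period 4: 7, 9, 3, 1.
211 leaves remainder 3 on division by 4, so 7^211 ends in 3.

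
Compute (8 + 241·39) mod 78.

241·39 = 9399.
9399 mod 78 = 39 (since 120·78 = 9360).
(8 + 39) mod 78 = 47.

47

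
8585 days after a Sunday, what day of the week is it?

8585 mod 7 = 3 (since 1226·7 = 8582).
Sunday + 3 days → Wednesday.

Wednesday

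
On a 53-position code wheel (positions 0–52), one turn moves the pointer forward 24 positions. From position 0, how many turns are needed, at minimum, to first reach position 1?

42

24·42 = 1008 = 19·53 + 1, so 24⁻¹ ≡ 42 (mod 53).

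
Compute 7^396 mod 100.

1

By repeated squaring mod 100: 7^1≡7, 7^2≡49, 7^4≡1, 7^8≡1, 7^16≡1, 7^32≡1, 7^64≡1, 7^128≡1, 7^256≡1.
Since 396 = 4 + 8 + 128 + 256 in binary, 7^396 ≡ 1·1·1·1 ≡ 1 (mod 100).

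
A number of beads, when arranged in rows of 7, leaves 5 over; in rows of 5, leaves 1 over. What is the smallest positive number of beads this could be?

26

x ≡ 1 (mod 5) gives x ∈ {1, 6, 11, 16, 21, 26}.
The first of these with x mod 7 = 5 is 26.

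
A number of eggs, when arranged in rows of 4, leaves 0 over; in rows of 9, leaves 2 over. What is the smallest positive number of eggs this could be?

20

x ≡ 0 (mod 4) gives x ∈ {0, 4, 8, 12, 16, 20}.
The first of these with x mod 9 = 2 is 20.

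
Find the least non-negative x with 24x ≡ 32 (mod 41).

15

The inverse of 24 mod 41 is 12 (since 24·12 = 288 ≡ 1).
So x ≡ 12·32 = 384 ≡ 15 (mod 41).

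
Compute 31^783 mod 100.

91

Square-and-reduce mod 100: 31^1≡31, 31^2≡61, 31^4≡21, 31^8≡41, 31^16≡81, 31^32≡61, 31^64≡21, 31^128≡41, 31^256≡81, 31^512≡61.
Since 783 = 1 + 2 + 4 + 8 + 256 + 512 in binary, 31^783 ≡ 31·61·21·41·81·61 ≡ 91 (mod 100).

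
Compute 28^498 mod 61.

Successive squares of 28 mod 61: 28^1≡28, 28^2≡52, 28^4≡20, 28^8≡34, 28^16≡58, 28^32≡9, 28^64≡20, 28^128≡34, 28^256≡58.
498 = 2 + 16 + 32 + 64 + 128 + 256, so 28^498 ≡ 52·58·9·20·34·58 ≡ 27 (mod 61).

27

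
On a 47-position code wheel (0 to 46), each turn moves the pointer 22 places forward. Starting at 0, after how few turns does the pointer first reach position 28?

The inverse of 22 mod 47 is 15 (since 22·15 = 330 ≡ 1).
So x ≡ 15·28 = 420 ≡ 44 (mod 47).
Check: 22·44 = 968 = 20·47 + 28.

44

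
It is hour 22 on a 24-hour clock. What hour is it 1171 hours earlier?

3

Dividing 1171 by 24 gives quotient 48 and remainder 19.
(22 − 19) mod 24 = 3.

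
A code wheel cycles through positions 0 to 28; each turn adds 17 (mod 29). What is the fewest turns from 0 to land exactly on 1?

29 = 1·17 + 12
17 = 1·12 + 5
12 = 2·5 + 2
5 = 2·2 + 1
2 = 2·1 + 0
Back-substituting gives 17·12 ≡ 1 (mod 29).

12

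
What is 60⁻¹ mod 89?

46

89 = 1·60 + 29
60 = 2·29 + 2
29 = 14·2 + 1
2 = 2·1 + 0
Back-substituting gives 60·46 ≡ 1 (mod 89).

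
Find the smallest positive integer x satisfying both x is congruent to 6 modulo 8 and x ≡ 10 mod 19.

x ≡ 6 (mod 8) gives x ∈ {6, 14, 22, 30, 38, 46, 54, 62, …}.
The first of these with x mod 19 = 10 is 86.

86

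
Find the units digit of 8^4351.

The units digit of 8^n cycles with period 4: 8, 4, 2, 6, …
4351 mod 4 = 3, so the last digit matches 8^3 = 2.

2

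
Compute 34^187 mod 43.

26

Successive squares of 34 mod 43: 34^1≡34, 34^2≡38, 34^4≡25, 34^8≡23, 34^16≡13, 34^32≡40, 34^64≡9, 34^128≡38.
Since 187 = 1 + 2 + 8 + 16 + 32 + 128 in binary, 34^187 ≡ 34·38·23·13·40·38 ≡ 26 (mod 43).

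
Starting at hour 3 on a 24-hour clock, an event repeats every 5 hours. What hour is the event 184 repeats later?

11

184·5 = 920.
920 = 38·24 + 8, so 920 mod 24 = 8.
(3 + 8) mod 24 = 11.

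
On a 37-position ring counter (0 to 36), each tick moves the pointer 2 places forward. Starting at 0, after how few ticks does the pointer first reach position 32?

2⁻¹ ≡ 19 (mod 37) because 2·19 = 38 = 1·37 + 1.
Multiplying both sides by 19: x ≡ 19·32 = 608 ≡ 16 (mod 37).

16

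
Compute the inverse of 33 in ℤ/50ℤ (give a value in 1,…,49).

33·47 = 1551 = 31·50 + 1, so 33⁻¹ ≡ 47 (mod 50).

47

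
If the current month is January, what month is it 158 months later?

158 mod 12 = 2 (since 13·12 = 156).
January + 2 months → March.

March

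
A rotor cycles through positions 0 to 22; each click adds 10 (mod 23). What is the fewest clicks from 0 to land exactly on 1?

7

10·7 = 70 = 3·23 + 1, so 10⁻¹ ≡ 7 (mod 23).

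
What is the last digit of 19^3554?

Last digits of 9^n: 9, 1 (period 2).
3554 leaves remainder 0 on division by 2, so 19^3554 ends in 1.

1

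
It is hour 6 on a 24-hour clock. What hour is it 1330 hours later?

1330 − 55·24 = 10, so 1330 ≡ 10 (mod 24).
(6 + 10) mod 24 = 16.

16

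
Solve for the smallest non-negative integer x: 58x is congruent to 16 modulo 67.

The inverse of 58 mod 67 is 52 (since 58·52 = 3016 ≡ 1).
Multiplying both sides by 52: x ≡ 52·16 = 832 ≡ 28 (mod 67).
Check: 58·28 = 1624 = 24·67 + 16.

28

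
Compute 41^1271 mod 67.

48

Square-and-reduce mod 67: 41^1≡41, 41^2≡6, 41^4≡36, 41^8≡23, 41^16≡60, 41^32≡49, 41^64≡56, 41^128≡54, 41^256≡35, 41^512≡19, 41^1024≡26.
1271 = 1 + 2 + 4 + 16 + 32 + 64 + 128 + 1024, so 41^1271 ≡ 41·6·36·60·49·56·54·26 ≡ 48 (mod 67).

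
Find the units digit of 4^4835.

Last digits of 4^n: 4, 6 (period 2).
4835 mod 2 = 1, so the last digit matches 4^1 = 4.

4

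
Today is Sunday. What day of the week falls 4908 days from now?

Dividing 4908 by 7 gives quotient 701 and remainder 1.
Sunday + 1 day → Monday.

Monday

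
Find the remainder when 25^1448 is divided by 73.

By repeated squaring mod 73: 25^1≡25, 25^2≡41, 25^4≡2, 25^8≡4, 25^16≡16, 25^32≡37, 25^64≡55, 25^128≡32, 25^256≡2, 25^512≡4, 25^1024≡16.
1448 = 8 + 32 + 128 + 256 + 1024, so 25^1448 ≡ 4·37·32·2·16 ≡ 4 (mod 73).

4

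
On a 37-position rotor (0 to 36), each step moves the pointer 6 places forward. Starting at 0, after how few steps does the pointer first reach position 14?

27

6⁻¹ ≡ 31 (mod 37) because 6·31 = 186 = 5·37 + 1.
Multiplying both sides by 31: x ≡ 31·14 = 434 ≡ 27 (mod 37).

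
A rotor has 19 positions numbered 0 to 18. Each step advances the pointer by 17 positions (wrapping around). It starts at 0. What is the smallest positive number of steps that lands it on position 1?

17⁻¹ ≡ 9 (mod 19) because 17·9 = 153 = 8·19 + 1.
Multiplying both sides by 9: x ≡ 9·1 = 9 ≡ 9 (mod 19).
Check: 17·9 = 153 = 8·19 + 1.

9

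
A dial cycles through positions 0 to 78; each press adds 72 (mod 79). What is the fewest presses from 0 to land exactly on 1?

79 = 1·72 + 7
72 = 10·7 + 2
7 = 3·2 + 1
2 = 2·1 + 0
Back-substituting gives 72·45 ≡ 1 (mod 79).

45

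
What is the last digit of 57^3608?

1

Last digits of 7^n: 7, 9, 3, 1 (period 4).
3608 leaves remainder 0 on division by 4, so 57^3608 ends in 1.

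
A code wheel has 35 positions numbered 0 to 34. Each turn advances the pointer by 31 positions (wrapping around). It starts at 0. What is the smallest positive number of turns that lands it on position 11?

6

The inverse of 31 mod 35 is 26 (since 31·26 = 806 ≡ 1).
Multiplying both sides by 26: x ≡ 26·11 = 286 ≡ 6 (mod 35).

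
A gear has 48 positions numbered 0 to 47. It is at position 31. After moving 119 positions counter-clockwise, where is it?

8

119 − 2·48 = 23, so 119 ≡ 23 (mod 48).
(31 − 23) mod 48 = 8.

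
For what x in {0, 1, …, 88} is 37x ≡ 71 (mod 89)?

38

37⁻¹ ≡ 77 (mod 89) because 37·77 = 2849 = 32·89 + 1.
So x ≡ 77·71 = 5467 ≡ 38 (mod 89).
Check: 37·38 = 1406 = 15·89 + 71.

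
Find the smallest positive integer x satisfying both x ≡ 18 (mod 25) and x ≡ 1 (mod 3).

43

x ≡ 1 (mod 3) gives x ∈ {1, 4, 7, 10, 13, 16, 19, 22, …}.
The first of these with x mod 25 = 18 is 43.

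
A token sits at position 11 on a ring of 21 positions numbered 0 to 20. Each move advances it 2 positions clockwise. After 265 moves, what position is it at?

265·2 = 530.
Dividing 530 by 21 gives quotient 25 and remainder 5.
(11 + 5) mod 21 = 16.

16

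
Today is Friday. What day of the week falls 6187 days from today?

Thursday

Dividing 6187 by 7 gives quotient 883 and remainder 6.
Friday + 6 days → Thursday.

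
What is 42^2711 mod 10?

8

Last digits of 2^n: 2, 4, 8, 6 (period 4).
2711 mod 4 = 3, so the last digit matches 2^3 = 8.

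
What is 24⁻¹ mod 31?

24·22 = 528 = 17·31 + 1, so 24⁻¹ ≡ 22 (mod 31).

22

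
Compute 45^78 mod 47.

By repeated squaring mod 47: 45^1≡45, 45^2≡4, 45^4≡16, 45^8≡21, 45^16≡18, 45^32≡42, 45^64≡25.
78 = 2 + 4 + 8 + 64, so 45^78 ≡ 4·16·21·25 ≡ 42 (mod 47).

42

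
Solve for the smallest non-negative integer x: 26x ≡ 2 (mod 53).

The inverse of 26 mod 53 is 51 (since 26·51 = 1326 ≡ 1).
So x ≡ 51·2 = 102 ≡ 49 (mod 53).
Check: 26·49 = 1274 = 24·53 + 2.

49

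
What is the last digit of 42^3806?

Last digits of 2^n: 2, 4, 8, 6 (period 4).
3806 leaves remainder 2 on division by 4, so 42^3806 ends in 4.

4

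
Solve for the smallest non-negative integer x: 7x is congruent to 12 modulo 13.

The inverse of 7 mod 13 is 2 (since 7·2 = 14 ≡ 1).
Multiplying both sides by 2: x ≡ 2·12 = 24 ≡ 11 (mod 13).

11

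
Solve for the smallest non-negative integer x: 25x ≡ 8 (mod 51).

The inverse of 25 mod 51 is 49 (since 25·49 = 1225 ≡ 1).
So x ≡ 49·8 = 392 ≡ 35 (mod 51).

35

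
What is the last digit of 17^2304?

Powers of 7 mod 10 repeat with period 4: 7, 9, 3, 1.
2304 leaves remainder 0 on division by 4, so 17^2304 ends in 1.

1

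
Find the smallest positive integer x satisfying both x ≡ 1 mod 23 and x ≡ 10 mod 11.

x ≡ 10 (mod 11) gives x ∈ {10, 21, 32, 43, 54, 65, 76, 87, …}.
The first of these with x mod 23 = 1 is 208.

208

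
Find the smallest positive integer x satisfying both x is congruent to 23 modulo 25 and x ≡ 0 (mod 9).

198

x ≡ 0 (mod 9) gives x ∈ {0, 9, 18, 27, 36, 45, 54, 63, …}.
The first of these with x mod 25 = 23 is 198.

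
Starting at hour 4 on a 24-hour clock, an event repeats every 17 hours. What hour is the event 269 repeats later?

269·17 = 4573.
4573 − 190·24 = 13, so 4573 ≡ 13 (mod 24).
(4 + 13) mod 24 = 17.

17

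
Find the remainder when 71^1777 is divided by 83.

Successive squares of 71 mod 83: 71^1≡71, 71^2≡61, 71^4≡69, 71^8≡30, 71^16≡70, 71^32≡3, 71^64≡9, 71^128≡81, 71^256≡4, 71^512≡16, 71^1024≡7.
Since 1777 = 1 + 16 + 32 + 64 + 128 + 512 + 1024 in binary, 71^1777 ≡ 71·70·3·9·81·16·7 ≡ 56 (mod 83).

56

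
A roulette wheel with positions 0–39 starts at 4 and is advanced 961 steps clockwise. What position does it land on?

5

961 − 24·40 = 1, so 961 ≡ 1 (mod 40).
(4 + 1) mod 40 = 5.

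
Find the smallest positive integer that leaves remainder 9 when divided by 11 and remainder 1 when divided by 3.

Since 3·4 ≡ 1 (mod 11), take x = 1 + 3·((9−1)·4 mod 11) = 1 + 3·10 = 31.
Check: 31 mod 11 = 9, 31 mod 3 = 1.

31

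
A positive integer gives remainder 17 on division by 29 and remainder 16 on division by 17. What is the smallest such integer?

x ≡ 16 (mod 17) gives x ∈ {16, 33, 50, 67, 84, 101, 118, 135, …}.
The first of these with x mod 29 = 17 is 220.

220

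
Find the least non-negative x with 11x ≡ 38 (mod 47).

12

The inverse of 11 mod 47 is 30 (since 11·30 = 330 ≡ 1).
So x ≡ 30·38 = 1140 ≡ 12 (mod 47).
Check: 11·12 = 132 = 2·47 + 38.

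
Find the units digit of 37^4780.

1

Powers of 7 mod 10 repeat with period 4: 7, 9, 3, 1.
4780 leaves remainder 0 on division by 4, so 37^4780 ends in 1.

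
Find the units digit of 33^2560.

1

The units digit of 33^n cycles with period 4: 3, 9, 7, 1, …
2560 leaves remainder 0 on division by 4, so 33^2560 ends in 1.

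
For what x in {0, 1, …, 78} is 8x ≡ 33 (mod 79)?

14

8⁻¹ ≡ 10 (mod 79) because 8·10 = 80 = 1·79 + 1.
So x ≡ 10·33 = 330 ≡ 14 (mod 79).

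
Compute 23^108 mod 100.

81

Successive squares of 23 mod 100: 23^1≡23, 23^2≡29, 23^4≡41, 23^8≡81, 23^16≡61, 23^32≡21, 23^64≡41.
108 = 4 + 8 + 32 + 64, so 23^108 ≡ 41·81·21·41 ≡ 81 (mod 100).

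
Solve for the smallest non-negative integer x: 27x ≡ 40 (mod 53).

27⁻¹ ≡ 2 (mod 53) because 27·2 = 54 = 1·53 + 1.
So x ≡ 2·40 = 80 ≡ 27 (mod 53).
Check: 27·27 = 729 = 13·53 + 40.

27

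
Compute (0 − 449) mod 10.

1

449 mod 10 = 9 (since 44·10 = 440).
(0 − 9) mod 10 = 1.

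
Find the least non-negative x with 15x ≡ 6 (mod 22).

18

15⁻¹ ≡ 3 (mod 22) because 15·3 = 45 = 2·22 + 1.
So x ≡ 3·6 = 18 ≡ 18 (mod 22).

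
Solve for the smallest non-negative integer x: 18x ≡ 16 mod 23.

The inverse of 18 mod 23 is 9 (since 18·9 = 162 ≡ 1).
Multiplying both sides by 9: x ≡ 9·16 = 144 ≡ 6 (mod 23).

6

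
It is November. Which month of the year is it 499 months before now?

Dividing 499 by 12 gives quotient 41 and remainder 7.
November − 7 months → April.

April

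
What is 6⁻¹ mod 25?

21

25 = 4·6 + 1
6 = 6·1 + 0
Back-substituting gives 6·21 ≡ 1 (mod 25).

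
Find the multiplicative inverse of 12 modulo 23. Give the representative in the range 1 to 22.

2

12·2 = 24 = 1·23 + 1, so 12⁻¹ ≡ 2 (mod 23).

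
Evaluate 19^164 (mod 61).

Successive squares of 19 mod 61: 19^1≡19, 19^2≡56, 19^4≡25, 19^8≡15, 19^16≡42, 19^32≡56, 19^64≡25, 19^128≡15.
Since 164 = 4 + 32 + 128 in binary, 19^164 ≡ 25·56·15 ≡ 16 (mod 61).

16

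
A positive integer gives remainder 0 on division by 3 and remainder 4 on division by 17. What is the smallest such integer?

x ≡ 0 (mod 3) gives x ∈ {0, 3, 6, 9, 12, 15, 18, 21}.
The first of these with x mod 17 = 4 is 21.

21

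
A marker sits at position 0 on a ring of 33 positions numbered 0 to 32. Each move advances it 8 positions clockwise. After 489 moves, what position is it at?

18

489·8 = 3912.
3912 = 118·33 + 18, so 3912 mod 33 = 18.
(0 + 18) mod 33 = 18.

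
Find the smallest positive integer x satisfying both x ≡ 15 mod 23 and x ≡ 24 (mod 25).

Since 25·12 ≡ 1 (mod 23), take x = 24 + 25·((15−24)·12 mod 23) = 24 + 25·7 = 199.
Check: 199 mod 23 = 15, 199 mod 25 = 24.

199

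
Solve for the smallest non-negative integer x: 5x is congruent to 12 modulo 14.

The inverse of 5 mod 14 is 3 (since 5·3 = 15 ≡ 1).
So x ≡ 3·12 = 36 ≡ 8 (mod 14).

8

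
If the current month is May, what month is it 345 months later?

345 mod 12 = 9 (since 28·12 = 336).
May + 9 months → February.

February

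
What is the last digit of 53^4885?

3

The units digit of 53^n cycles with period 4: 3, 9, 7, 1, …
4885 mod 4 = 1, so the last digit matches 3^1 = 3.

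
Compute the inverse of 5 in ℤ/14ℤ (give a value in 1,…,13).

14 = 2·5 + 4
5 = 1·4 + 1
4 = 4·1 + 0
Back-substituting gives 5·3 ≡ 1 (mod 14).

3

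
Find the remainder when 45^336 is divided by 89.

32

By repeated squaring mod 89: 45^1≡45, 45^2≡67, 45^4≡39, 45^8≡8, 45^16≡64, 45^32≡2, 45^64≡4, 45^128≡16, 45^256≡78.
Since 336 = 16 + 64 + 256 in binary, 45^336 ≡ 64·4·78 ≡ 32 (mod 89).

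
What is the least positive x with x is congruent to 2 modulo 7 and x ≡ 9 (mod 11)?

9

x ≡ 2 (mod 7) gives x ∈ {2, 9}.
The first of these with x mod 11 = 9 is 9.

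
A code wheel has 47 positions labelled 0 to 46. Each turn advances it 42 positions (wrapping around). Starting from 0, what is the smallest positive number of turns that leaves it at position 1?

42·28 = 1176 = 25·47 + 1, so 42⁻¹ ≡ 28 (mod 47).

28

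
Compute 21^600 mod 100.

1

By repeated squaring mod 100: 21^1≡21, 21^2≡41, 21^4≡81, 21^8≡61, 21^16≡21, 21^32≡41, 21^64≡81, 21^128≡61, 21^256≡21, 21^512≡41.
600 = 8 + 16 + 64 + 512, so 21^600 ≡ 61·21·81·41 ≡ 1 (mod 100).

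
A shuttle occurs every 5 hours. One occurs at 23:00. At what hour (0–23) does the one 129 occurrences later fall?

20

129·5 = 645.
645 − 26·24 = 21, so 645 ≡ 21 (mod 24).
(23 + 21) mod 24 = 20.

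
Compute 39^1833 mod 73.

Square-and-reduce mod 73: 39^1≡39, 39^2≡61, 39^4≡71, 39^8≡4, 39^16≡16, 39^32≡37, 39^64≡55, 39^128≡32, 39^256≡2, 39^512≡4, 39^1024≡16.
1833 = 1 + 8 + 32 + 256 + 512 + 1024, so 39^1833 ≡ 39·4·37·2·4·16 ≡ 56 (mod 73).

56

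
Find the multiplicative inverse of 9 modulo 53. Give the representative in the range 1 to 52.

6

9·6 = 54 = 1·53 + 1, so 9⁻¹ ≡ 6 (mod 53).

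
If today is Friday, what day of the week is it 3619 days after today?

3619 mod 7 = 0 (since 517·7 = 3619).
Friday + 0 days → Friday.

Friday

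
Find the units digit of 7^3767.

The units digit of 7^n cycles with period 4: 7, 9, 3, 1, …
3767 leaves remainder 3 on division by 4, so 7^3767 ends in 3.

3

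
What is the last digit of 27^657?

Powers of 7 mod 10 repeat with period 4: 7, 9, 3, 1.
657 leaves remainder 1 on division by 4, so 27^657 ends in 7.

7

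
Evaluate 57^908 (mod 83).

Square-and-reduce mod 83: 57^1≡57, 57^2≡12, 57^4≡61, 57^8≡69, 57^16≡30, 57^32≡70, 57^64≡3, 57^128≡9, 57^256≡81, 57^512≡4.
Since 908 = 4 + 8 + 128 + 256 + 512 in binary, 57^908 ≡ 61·69·9·81·4 ≡ 68 (mod 83).

68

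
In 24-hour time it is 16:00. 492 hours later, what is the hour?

Dividing 492 by 24 gives quotient 20 and remainder 12.
(16 + 12) mod 24 = 4.

4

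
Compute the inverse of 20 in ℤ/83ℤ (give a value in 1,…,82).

83 = 4·20 + 3
20 = 6·3 + 2
3 = 1·2 + 1
2 = 2·1 + 0
Back-substituting gives 20·54 ≡ 1 (mod 83).

54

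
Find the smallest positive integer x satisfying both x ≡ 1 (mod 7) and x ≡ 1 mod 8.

1

x ≡ 1 (mod 7) gives x ∈ {1}.
The first of these with x mod 8 = 1 is 1.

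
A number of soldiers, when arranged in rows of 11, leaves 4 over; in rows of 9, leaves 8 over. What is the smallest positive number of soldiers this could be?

26

x ≡ 8 (mod 9) gives x ∈ {8, 17, 26}.
The first of these with x mod 11 = 4 is 26.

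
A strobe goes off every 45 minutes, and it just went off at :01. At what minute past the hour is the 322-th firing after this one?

322·45 = 14490.
Dividing 14490 by 60 gives quotient 241 and remainder 30.
(1 + 30) mod 60 = 31.

31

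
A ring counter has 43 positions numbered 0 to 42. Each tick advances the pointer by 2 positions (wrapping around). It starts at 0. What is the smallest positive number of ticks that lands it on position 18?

The inverse of 2 mod 43 is 22 (since 2·22 = 44 ≡ 1).
Multiplying both sides by 22: x ≡ 22·18 = 396 ≡ 9 (mod 43).

9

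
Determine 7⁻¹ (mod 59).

17

59 = 8·7 + 3
7 = 2·3 + 1
3 = 3·1 + 0
Back-substituting gives 7·17 ≡ 1 (mod 59).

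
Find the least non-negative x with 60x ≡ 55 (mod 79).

60⁻¹ ≡ 54 (mod 79) because 60·54 = 3240 = 41·79 + 1.
Multiplying both sides by 54: x ≡ 54·55 = 2970 ≡ 47 (mod 79).
Check: 60·47 = 2820 = 35·79 + 55.

47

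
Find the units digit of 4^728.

Powers of 4 mod 10 repeat with period 2: 4, 6.
728 mod 2 = 0, so the last digit matches 4^2 = 6.

6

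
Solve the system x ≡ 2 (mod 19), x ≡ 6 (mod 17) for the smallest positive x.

Since 17·9 ≡ 1 (mod 19), take x = 6 + 17·((2−6)·9 mod 19) = 6 + 17·2 = 40.
Check: 40 mod 19 = 2, 40 mod 17 = 6.

40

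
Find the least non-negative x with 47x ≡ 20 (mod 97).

19

The inverse of 47 mod 97 is 64 (since 47·64 = 3008 ≡ 1).
Multiplying both sides by 64: x ≡ 64·20 = 1280 ≡ 19 (mod 97).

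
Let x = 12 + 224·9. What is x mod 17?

5

224·9 = 2016.
2016 − 118·17 = 10, so 2016 ≡ 10 (mod 17).
(12 + 10) mod 17 = 5.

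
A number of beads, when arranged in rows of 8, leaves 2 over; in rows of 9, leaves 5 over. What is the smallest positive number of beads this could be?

50

x ≡ 2 (mod 8) gives x ∈ {2, 10, 18, 26, 34, 42, 50}.
The first of these with x mod 9 = 5 is 50.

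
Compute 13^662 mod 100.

By repeated squaring mod 100: 13^1≡13, 13^2≡69, 13^4≡61, 13^8≡21, 13^16≡41, 13^32≡81, 13^64≡61, 13^128≡21, 13^256≡41, 13^512≡81.
662 = 2 + 4 + 16 + 128 + 512, so 13^662 ≡ 69·61·41·21·81 ≡ 69 (mod 100).

69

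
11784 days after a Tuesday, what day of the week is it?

Friday

Dividing 11784 by 7 gives quotient 1683 and remainder 3.
Tuesday + 3 days → Friday.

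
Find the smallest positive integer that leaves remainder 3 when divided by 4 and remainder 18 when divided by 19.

75

Since 19·3 ≡ 1 (mod 4), take x = 18 + 19·((3−18)·3 mod 4) = 18 + 19·3 = 75.
Check: 75 mod 4 = 3, 75 mod 19 = 18.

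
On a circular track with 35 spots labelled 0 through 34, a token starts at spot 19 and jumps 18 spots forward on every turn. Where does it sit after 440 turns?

440·18 = 7920.
7920 mod 35 = 10 (since 226·35 = 7910).
(19 + 10) mod 35 = 29.

29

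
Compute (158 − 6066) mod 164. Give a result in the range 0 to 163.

6066 mod 164 = 162 (since 36·164 = 5904).
(158 − 162) mod 164 = 160.

160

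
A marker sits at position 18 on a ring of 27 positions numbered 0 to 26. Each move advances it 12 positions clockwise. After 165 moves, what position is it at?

0

165·12 = 1980.
1980 − 73·27 = 9, so 1980 ≡ 9 (mod 27).
(18 + 9) mod 27 = 0.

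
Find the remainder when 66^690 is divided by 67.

By repeated squaring mod 67: 66^1≡66, 66^2≡1, 66^4≡1, 66^8≡1, 66^16≡1, 66^32≡1, 66^64≡1, 66^128≡1, 66^256≡1, 66^512≡1.
690 = 2 + 16 + 32 + 128 + 512, so 66^690 ≡ 1·1·1·1·1 ≡ 1 (mod 67).

1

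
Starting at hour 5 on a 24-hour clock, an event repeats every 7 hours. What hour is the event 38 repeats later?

7

38·7 = 266.
Dividing 266 by 24 gives quotient 11 and remainder 2.
(5 + 2) mod 24 = 7.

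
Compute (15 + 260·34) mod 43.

40

260·34 = 8840.
8840 mod 43 = 25 (since 205·43 = 8815).
(15 + 25) mod 43 = 40.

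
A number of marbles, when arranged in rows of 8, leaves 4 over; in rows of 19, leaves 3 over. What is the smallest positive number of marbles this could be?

x ≡ 4 (mod 8) gives x ∈ {4, 12, 20, 28, 36, 44, 52, 60}.
The first of these with x mod 19 = 3 is 60.

60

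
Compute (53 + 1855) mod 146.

Dividing 1855 by 146 gives quotient 12 and remainder 103.
(53 + 103) mod 146 = 10.

10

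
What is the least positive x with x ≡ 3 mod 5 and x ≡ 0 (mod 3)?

3

x ≡ 0 (mod 3) gives x ∈ {0, 3}.
The first of these with x mod 5 = 3 is 3.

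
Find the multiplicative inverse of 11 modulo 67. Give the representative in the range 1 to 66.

61

11·61 = 671 = 10·67 + 1, so 11⁻¹ ≡ 61 (mod 67).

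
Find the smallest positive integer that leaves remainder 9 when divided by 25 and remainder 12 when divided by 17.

284

x ≡ 12 (mod 17) gives x ∈ {12, 29, 46, 63, 80, 97, 114, 131, …}.
The first of these with x mod 25 = 9 is 284.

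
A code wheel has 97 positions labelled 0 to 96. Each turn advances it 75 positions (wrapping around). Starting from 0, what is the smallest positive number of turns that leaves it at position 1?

75·22 = 1650 = 17·97 + 1, so 75⁻¹ ≡ 22 (mod 97).

22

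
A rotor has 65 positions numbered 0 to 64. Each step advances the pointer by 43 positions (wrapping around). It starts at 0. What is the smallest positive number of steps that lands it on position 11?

32

43⁻¹ ≡ 62 (mod 65) because 43·62 = 2666 = 41·65 + 1.
So x ≡ 62·11 = 682 ≡ 32 (mod 65).
Check: 43·32 = 1376 = 21·65 + 11.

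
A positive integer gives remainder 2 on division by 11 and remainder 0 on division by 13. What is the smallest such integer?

13

x ≡ 2 (mod 11) gives x ∈ {2, 13}.
The first of these with x mod 13 = 0 is 13.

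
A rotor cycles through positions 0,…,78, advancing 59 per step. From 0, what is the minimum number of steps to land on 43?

65

59⁻¹ ≡ 75 (mod 79) because 59·75 = 4425 = 56·79 + 1.
Multiplying both sides by 75: x ≡ 75·43 = 3225 ≡ 65 (mod 79).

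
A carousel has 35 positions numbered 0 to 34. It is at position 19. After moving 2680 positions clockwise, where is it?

4

2680 − 76·35 = 20, so 2680 ≡ 20 (mod 35).
(19 + 20) mod 35 = 4.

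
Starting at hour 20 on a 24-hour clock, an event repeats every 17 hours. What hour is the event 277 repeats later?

1

277·17 = 4709.
4709 = 196·24 + 5, so 4709 mod 24 = 5.
(20 + 5) mod 24 = 1.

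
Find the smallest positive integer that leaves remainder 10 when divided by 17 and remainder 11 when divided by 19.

x ≡ 10 (mod 17) gives x ∈ {10, 27, 44, 61, 78, 95, 112, 129, …}.
The first of these with x mod 19 = 11 is 163.

163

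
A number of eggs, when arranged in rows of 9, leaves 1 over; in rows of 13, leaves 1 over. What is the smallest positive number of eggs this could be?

x ≡ 1 (mod 9) gives x ∈ {1}.
The first of these with x mod 13 = 1 is 1.

1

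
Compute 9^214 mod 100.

61

Square-and-reduce mod 100: 9^1≡9, 9^2≡81, 9^4≡61, 9^8≡21, 9^16≡41, 9^32≡81, 9^64≡61, 9^128≡21.
Since 214 = 2 + 4 + 16 + 64 + 128 in binary, 9^214 ≡ 81·61·41·61·21 ≡ 61 (mod 100).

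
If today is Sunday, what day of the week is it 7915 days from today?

7915 − 1130·7 = 5, so 7915 ≡ 5 (mod 7).
Sunday + 5 days → Friday.

Friday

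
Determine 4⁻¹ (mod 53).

4·40 = 160 = 3·53 + 1, so 4⁻¹ ≡ 40 (mod 53).

40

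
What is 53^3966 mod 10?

Last digits of 3^n: 3, 9, 7, 1 (period 4).
3966 mod 4 = 2, so the last digit matches 3^2 = 9.

9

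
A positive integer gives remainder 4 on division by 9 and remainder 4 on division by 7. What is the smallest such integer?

4

x ≡ 4 (mod 7) gives x ∈ {4}.
The first of these with x mod 9 = 4 is 4.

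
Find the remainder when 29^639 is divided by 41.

17

By repeated squaring mod 41: 29^1≡29, 29^2≡21, 29^4≡31, 29^8≡18, 29^16≡37, 29^32≡16, 29^64≡10, 29^128≡18, 29^256≡37, 29^512≡16.
Since 639 = 1 + 2 + 4 + 8 + 16 + 32 + 64 + 512 in binary, 29^639 ≡ 29·21·31·18·37·16·10·16 ≡ 17 (mod 41).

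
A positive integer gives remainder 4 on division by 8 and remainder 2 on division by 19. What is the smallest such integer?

x ≡ 4 (mod 8) gives x ∈ {4, 12, 20, 28, 36, 44, 52, 60, …}.
The first of these with x mod 19 = 2 is 116.

116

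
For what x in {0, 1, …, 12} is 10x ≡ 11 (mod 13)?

5

The inverse of 10 mod 13 is 4 (since 10·4 = 40 ≡ 1).
So x ≡ 4·11 = 44 ≡ 5 (mod 13).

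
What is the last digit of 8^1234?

4

Last digits of 8^n: 8, 4, 2, 6 (period 4).
1234 mod 4 = 2, so the last digit matches 8^2 = 4.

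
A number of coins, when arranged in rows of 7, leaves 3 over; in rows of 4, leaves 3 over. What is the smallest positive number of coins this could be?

x ≡ 3 (mod 4) gives x ∈ {3}.
The first of these with x mod 7 = 3 is 3.

3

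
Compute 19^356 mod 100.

Successive squares of 19 mod 100: 19^1≡19, 19^2≡61, 19^4≡21, 19^8≡41, 19^16≡81, 19^32≡61, 19^64≡21, 19^128≡41, 19^256≡81.
Since 356 = 4 + 32 + 64 + 256 in binary, 19^356 ≡ 21·61·21·81 ≡ 81 (mod 100).

81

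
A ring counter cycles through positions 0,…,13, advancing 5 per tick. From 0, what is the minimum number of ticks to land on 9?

5⁻¹ ≡ 3 (mod 14) because 5·3 = 15 = 1·14 + 1.
So x ≡ 3·9 = 27 ≡ 13 (mod 14).
Check: 5·13 = 65 = 4·14 + 9.

13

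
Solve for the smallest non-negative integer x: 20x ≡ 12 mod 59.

The inverse of 20 mod 59 is 3 (since 20·3 = 60 ≡ 1).
Multiplying both sides by 3: x ≡ 3·12 = 36 ≡ 36 (mod 59).

36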